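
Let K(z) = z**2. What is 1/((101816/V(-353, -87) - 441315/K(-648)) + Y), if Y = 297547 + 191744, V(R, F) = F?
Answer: 451008/220145867179 ≈ 2.0487e-6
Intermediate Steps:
Y = 489291
1/((101816/V(-353, -87) - 441315/K(-648)) + Y) = 1/((101816/(-87) - 441315/((-648)**2)) + 489291) = 1/((101816*(-1/87) - 441315/419904) + 489291) = 1/((-101816/87 - 441315*1/419904) + 489291) = 1/((-101816/87 - 16345/15552) + 489291) = 1/(-528288149/451008 + 489291) = 1/(220145867179/451008) = 451008/220145867179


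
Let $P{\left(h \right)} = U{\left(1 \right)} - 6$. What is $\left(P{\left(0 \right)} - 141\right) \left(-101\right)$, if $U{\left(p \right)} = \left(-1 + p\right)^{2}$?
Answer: $14847$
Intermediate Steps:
$P{\left(h \right)} = -6$ ($P{\left(h \right)} = \left(-1 + 1\right)^{2} - 6 = 0^{2} - 6 = 0 - 6 = -6$)
$\left(P{\left(0 \right)} - 141\right) \left(-101\right) = \left(-6 - 141\right) \left(-101\right) = \left(-147\right) \left(-101\right) = 14847$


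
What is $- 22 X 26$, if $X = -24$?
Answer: $13728$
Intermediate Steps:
$- 22 X 26 = \left(-22\right) \left(-24\right) 26 = 528 \cdot 26 = 13728$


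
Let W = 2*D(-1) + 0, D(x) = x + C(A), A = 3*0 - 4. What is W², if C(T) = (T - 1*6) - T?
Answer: 196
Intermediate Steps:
A = -4 (A = 0 - 4 = -4)
C(T) = -6 (C(T) = (T - 6) - T = (-6 + T) - T = -6)
D(x) = -6 + x (D(x) = x - 6 = -6 + x)
W = -14 (W = 2*(-6 - 1) + 0 = 2*(-7) + 0 = -14 + 0 = -14)
W² = (-14)² = 196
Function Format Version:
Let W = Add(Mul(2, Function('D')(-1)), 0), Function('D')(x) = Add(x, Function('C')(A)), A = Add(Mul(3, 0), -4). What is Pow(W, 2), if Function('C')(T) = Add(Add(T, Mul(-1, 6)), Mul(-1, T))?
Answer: 196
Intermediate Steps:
A = -4 (A = Add(0, -4) = -4)
Function('C')(T) = -6 (Function('C')(T) = Add(Add(T, -6), Mul(-1, T)) = Add(Add(-6, T), Mul(-1, T)) = -6)
Function('D')(x) = Add(-6, x) (Function('D')(x) = Add(x, -6) = Add(-6, x))
W = -14 (W = Add(Mul(2, Add(-6, -1)), 0) = Add(Mul(2, -7), 0) = Add(-14, 0) = -14)
Pow(W, 2) = Pow(-14, 2) = 196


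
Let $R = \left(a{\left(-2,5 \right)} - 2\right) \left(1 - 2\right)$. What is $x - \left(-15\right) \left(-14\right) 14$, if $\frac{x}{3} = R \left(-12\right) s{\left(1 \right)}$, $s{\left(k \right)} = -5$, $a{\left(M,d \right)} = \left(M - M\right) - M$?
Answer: $-2940$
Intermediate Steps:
$a{\left(M,d \right)} = - M$ ($a{\left(M,d \right)} = 0 - M = - M$)
$R = 0$ ($R = \left(\left(-1\right) \left(-2\right) - 2\right) \left(1 - 2\right) = \left(2 - 2\right) \left(-1\right) = 0 \left(-1\right) = 0$)
$x = 0$ ($x = 3 \cdot 0 \left(-12\right) \left(-5\right) = 3 \cdot 0 \left(-5\right) = 3 \cdot 0 = 0$)
$x - \left(-15\right) \left(-14\right) 14 = 0 - \left(-15\right) \left(-14\right) 14 = 0 - 210 \cdot 14 = 0 - 2940 = -2940$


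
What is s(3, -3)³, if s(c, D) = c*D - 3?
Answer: -1728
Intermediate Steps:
s(c, D) = -3 + D*c (s(c, D) = D*c - 3 = -3 + D*c)
s(3, -3)³ = (-3 - 3*3)³ = (-3 - 9)³ = (-12)³ = -1728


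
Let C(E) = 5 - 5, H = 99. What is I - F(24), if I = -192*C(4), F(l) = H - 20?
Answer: -79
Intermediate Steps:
C(E) = 0
F(l) = 79 (F(l) = 99 - 20 = 79)
I = 0 (I = -192*0 = 0)
I - F(24) = 0 - 1*79 = 0 - 79 = -79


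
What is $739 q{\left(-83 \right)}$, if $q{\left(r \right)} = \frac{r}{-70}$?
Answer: $\frac{61337}{70} \approx 876.24$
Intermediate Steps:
$q{\left(r \right)} = - \frac{r}{70}$ ($q{\left(r \right)} = r \left(- \frac{1}{70}\right) = - \frac{r}{70}$)
$739 q{\left(-83 \right)} = 739 \left(\left(- \frac{1}{70}\right) \left(-83\right)\right) = 739 \cdot \frac{83}{70} = \frac{61337}{70}$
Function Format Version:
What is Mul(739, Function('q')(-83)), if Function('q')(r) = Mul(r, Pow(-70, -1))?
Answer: Rational(61337, 70) ≈ 876.24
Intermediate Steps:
Function('q')(r) = Mul(Rational(-1, 70), r) (Function('q')(r) = Mul(r, Rational(-1, 70)) = Mul(Rational(-1, 70), r))
Mul(739, Function('q')(-83)) = Mul(739, Mul(Rational(-1, 70), -83)) = Mul(739, Rational(83, 70)) = Rational(61337, 70)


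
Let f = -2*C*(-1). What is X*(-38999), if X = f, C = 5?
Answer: -389990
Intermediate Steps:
f = 10 (f = -2*5*(-1) = -10*(-1) = 10)
X = 10
X*(-38999) = 10*(-38999) = -389990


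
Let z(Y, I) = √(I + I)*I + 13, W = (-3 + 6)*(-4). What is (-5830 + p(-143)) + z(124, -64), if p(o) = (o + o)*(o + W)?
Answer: 38513 - 512*I*√2 ≈ 38513.0 - 724.08*I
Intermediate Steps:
W = -12 (W = 3*(-4) = -12)
z(Y, I) = 13 + √2*I^(3/2) (z(Y, I) = √(2*I)*I + 13 = (√2*√I)*I + 13 = √2*I^(3/2) + 13 = 13 + √2*I^(3/2))
p(o) = 2*o*(-12 + o) (p(o) = (o + o)*(o - 12) = (2*o)*(-12 + o) = 2*o*(-12 + o))
(-5830 + p(-143)) + z(124, -64) = (-5830 + 2*(-143)*(-12 - 143)) + (13 + √2*(-64)^(3/2)) = (-5830 + 2*(-143)*(-155)) + (13 + √2*(-512*I)) = (-5830 + 44330) + (13 - 512*I*√2) = 38500 + (13 - 512*I*√2) = 38513 - 512*I*√2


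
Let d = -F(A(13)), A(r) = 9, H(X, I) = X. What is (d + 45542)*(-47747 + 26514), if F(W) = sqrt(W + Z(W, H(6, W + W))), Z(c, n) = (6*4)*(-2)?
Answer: -966993286 + 21233*I*sqrt(39) ≈ -9.6699e+8 + 1.326e+5*I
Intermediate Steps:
Z(c, n) = -48 (Z(c, n) = 24*(-2) = -48)
F(W) = sqrt(-48 + W) (F(W) = sqrt(W - 48) = sqrt(-48 + W))
d = -I*sqrt(39) (d = -sqrt(-48 + 9) = -sqrt(-39) = -I*sqrt(39) ≈ -6.245*I)
(d + 45542)*(-47747 + 26514) = (-I*sqrt(39) + 45542)*(-47747 + 26514) = (45542 - I*sqrt(39))*(-21233) = -966993286 + 21233*I*sqrt(39)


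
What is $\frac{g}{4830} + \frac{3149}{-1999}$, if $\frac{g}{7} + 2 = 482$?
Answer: $- \frac{40443}{45977} \approx -0.87964$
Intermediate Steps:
$g = 3360$ ($g = -14 + 7 \cdot 482 = -14 + 3374 = 3360$)
$\frac{g}{4830} + \frac{3149}{-1999} = \frac{3360}{4830} + \frac{3149}{-1999} = 3360 \cdot \frac{1}{4830} + 3149 \left(- \frac{1}{1999}\right) = \frac{16}{23} - \frac{3149}{1999} = - \frac{40443}{45977}$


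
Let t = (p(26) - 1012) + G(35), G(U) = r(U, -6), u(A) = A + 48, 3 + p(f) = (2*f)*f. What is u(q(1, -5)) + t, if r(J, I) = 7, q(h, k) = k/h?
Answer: 387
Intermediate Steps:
p(f) = -3 + 2*f² (p(f) = -3 + (2*f)*f = -3 + 2*f²)
u(A) = 48 + A
G(U) = 7
t = 344 (t = ((-3 + 2*26²) - 1012) + 7 = ((-3 + 2*676) - 1012) + 7 = ((-3 + 1352) - 1012) + 7 = (1349 - 1012) + 7 = 337 + 7 = 344)
u(q(1, -5)) + t = (48 - 5/1) + 344 = (48 - 5*1) + 344 = (48 - 5) + 344 = 43 + 344 = 387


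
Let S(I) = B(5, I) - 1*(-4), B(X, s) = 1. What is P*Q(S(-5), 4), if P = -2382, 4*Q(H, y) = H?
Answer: -5955/2 ≈ -2977.5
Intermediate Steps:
S(I) = 5 (S(I) = 1 - 1*(-4) = 1 + 4 = 5)
Q(H, y) = H/4
P*Q(S(-5), 4) = -1191*5/2 = -2382*5/4 = -5955/2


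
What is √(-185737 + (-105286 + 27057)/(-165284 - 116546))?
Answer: I*√14752724044960230/281830 ≈ 430.97*I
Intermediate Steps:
√(-185737 + (-105286 + 27057)/(-165284 - 116546)) = √(-185737 - 78229/(-281830)) = √(-185737 - 78229*(-1/281830)) = √(-185737 + 78229/281830) = √(-52346180481/281830) = I*√14752724044960230/281830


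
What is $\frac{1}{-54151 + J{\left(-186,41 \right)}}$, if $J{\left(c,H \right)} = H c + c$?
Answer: $- \frac{1}{61963} \approx -1.6139 \cdot 10^{-5}$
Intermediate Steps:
$J{\left(c,H \right)} = c + H c$
$\frac{1}{-54151 + J{\left(-186,41 \right)}} = \frac{1}{-54151 - 186 \left(1 + 41\right)} = \frac{1}{-54151 - 7812} = \frac{1}{-61963} = - \frac{1}{61963}$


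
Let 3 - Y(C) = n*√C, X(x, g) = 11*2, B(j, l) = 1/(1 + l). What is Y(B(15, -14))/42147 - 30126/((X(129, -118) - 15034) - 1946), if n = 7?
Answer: 211628566/119121471 - I*√13/78273 ≈ 1.7766 - 4.6064e-5*I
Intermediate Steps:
X(x, g) = 22
Y(C) = 3 - 7*√C
Y(B(15, -14))/42147 - 30126/((X(129, -118) - 15034) - 1946) = (3 - 7*I*√13/13)/42147 - 30126/((22 - 15034) - 1946) = (3 - 7*I*√13/13)*(1/42147) - 30126/(-15012 - 1946) = (3 - 7*I*√13/13)*(1/42147) - 30126/(-16958) = (3 - 7*I*√13/13)*(1/42147) - 30126*(-1/16958) = (3 - 7*I*√13/13)*(1/42147) + 15063/8479 = (1/14049 - I*√13/78273) + 15063/8479 = 211628566/119121471 - I*√13/78273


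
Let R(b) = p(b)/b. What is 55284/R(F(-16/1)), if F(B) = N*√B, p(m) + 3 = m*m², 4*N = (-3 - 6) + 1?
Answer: -226443264/262153 + 1326816*I/262153 ≈ -863.78 + 5.0612*I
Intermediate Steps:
N = -2 (N = ((-3 - 6) + 1)/4 = (-9 + 1)/4 = (¼)*(-8) = -2)
p(m) = -3 + m³ (p(m) = -3 + m*m² = -3 + m³)
F(B) = -2*√B
R(b) = (-3 + b³)/b
55284/R(F(-16/1)) = 55284/(((-3 + (-2*√(-16))³)/((-2*√(-16))))) = 55284/(((-3 + (-2*4*I)³)/((-2*4*I)))) = 55284/(((-3 + (-8*I)³)/((-8*I)))) = 55284/(((I/8)*(-3 + 512*I))) = 55284/((I*(-3 + 512*I)/8)) = 55284*(-8*I*(-3 - 512*I)/262153) = -442272*I*(-3 - 512*I)/262153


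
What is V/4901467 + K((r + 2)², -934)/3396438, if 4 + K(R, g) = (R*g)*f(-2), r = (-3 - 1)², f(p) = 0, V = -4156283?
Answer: -7058288562911/8323764387273 ≈ -0.84797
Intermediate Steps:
r = 16 (r = (-4)² = 16)
K(R, g) = -4 (K(R, g) = -4 + (R*g)*0 = -4 + 0 = -4)
V/4901467 + K((r + 2)², -934)/3396438 = -4156283/4901467 - 4/3396438 = -4156283*1/4901467 - 4*1/3396438 = -4156283/4901467 - 2/1698219 = -7058288562911/8323764387273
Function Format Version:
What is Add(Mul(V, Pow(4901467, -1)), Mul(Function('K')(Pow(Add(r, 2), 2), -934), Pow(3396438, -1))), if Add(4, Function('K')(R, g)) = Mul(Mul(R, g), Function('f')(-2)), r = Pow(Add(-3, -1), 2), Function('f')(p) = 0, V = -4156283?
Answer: Rational(-7058288562911, 8323764387273) ≈ -0.84797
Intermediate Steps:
r = 16 (r = Pow(-4, 2) = 16)
Function('K')(R, g) = -4 (Function('K')(R, g) = Add(-4, Mul(Mul(R, g), 0)) = Add(-4, 0) = -4)
Add(Mul(V, Pow(4901467, -1)), Mul(Function('K')(Pow(Add(r, 2), 2), -934), Pow(3396438, -1))) = Add(Mul(-4156283, Pow(4901467, -1)), Mul(-4, Pow(3396438, -1))) = Add(Mul(-4156283, Rational(1, 4901467)), Mul(-4, Rational(1, 3396438))) = Add(Rational(-4156283, 4901467), Rational(-2, 1698219)) = Rational(-7058288562911, 8323764387273)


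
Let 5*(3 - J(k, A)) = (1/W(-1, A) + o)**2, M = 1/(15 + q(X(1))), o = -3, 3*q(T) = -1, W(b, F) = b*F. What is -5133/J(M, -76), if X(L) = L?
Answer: -148241040/35111 ≈ -4222.1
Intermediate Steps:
W(b, F) = F*b
q(T) = -1/3 (q(T) = (1/3)*(-1) = -1/3)
M = 3/44 (M = 1/(15 - 1/3) = 1/(44/3) = 3/44 ≈ 0.068182)
J(k, A) = 3 - (-3 - 1/A)**2/5 (J(k, A) = 3 - (1/(A*(-1)) - 3)**2/5 = 3 - (1/(-A) - 3)**2/5 = 3 - (-1/A - 3)**2/5 = 3 - (-3 - 1/A)**2/5)
-5133/J(M, -76) = -5133*28880/(-1 - 6*(-76) + 6*(-76)**2) = -5133*28880/(-1 + 456 + 6*5776) = -5133*28880/(-1 + 456 + 34656) = -5133/((1/5)*(1/5776)*35111) = -5133/35111/28880 = -5133*28880/35111 = -148241040/35111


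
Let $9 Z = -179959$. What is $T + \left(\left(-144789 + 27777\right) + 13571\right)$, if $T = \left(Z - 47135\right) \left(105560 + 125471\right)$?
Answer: $- \frac{139583854363}{9} \approx -1.5509 \cdot 10^{10}$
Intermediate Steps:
$Z = - \frac{179959}{9}$ ($Z = \frac{1}{9} \left(-179959\right) = - \frac{179959}{9} \approx -19995.0$)
$T = - \frac{139582923394}{9}$ ($T = \left(- \frac{179959}{9} - 47135\right) \left(105560 + 125471\right) = \left(- \frac{604174}{9}\right) 231031 = - \frac{139582923394}{9} \approx -1.5509 \cdot 10^{10}$)
$T + \left(\left(-144789 + 27777\right) + 13571\right) = - \frac{139582923394}{9} + \left(\left(-144789 + 27777\right) + 13571\right) = - \frac{139582923394}{9} + \left(-117012 + 13571\right) = - \frac{139582923394}{9} - 103441 = - \frac{139583854363}{9}$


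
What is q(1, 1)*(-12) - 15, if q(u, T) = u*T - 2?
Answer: -3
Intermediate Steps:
q(u, T) = -2 + T*u (q(u, T) = T*u - 2 = -2 + T*u)
q(1, 1)*(-12) - 15 = (-2 + 1*1)*(-12) - 15 = (-2 + 1)*(-12) - 15 = -1*(-12) - 15 = 12 - 15 = -3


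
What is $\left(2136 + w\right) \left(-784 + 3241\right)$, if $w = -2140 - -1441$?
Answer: $3530709$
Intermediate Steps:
$w = -699$ ($w = -2140 + 1441 = -699$)
$\left(2136 + w\right) \left(-784 + 3241\right) = \left(2136 - 699\right) \left(-784 + 3241\right) = 1437 \cdot 2457 = 3530709$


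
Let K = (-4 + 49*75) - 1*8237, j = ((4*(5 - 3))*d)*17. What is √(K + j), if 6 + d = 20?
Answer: 11*I*√22 ≈ 51.595*I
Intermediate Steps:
d = 14 (d = -6 + 20 = 14)
j = 1904 (j = ((4*(5 - 3))*14)*17 = ((4*2)*14)*17 = (8*14)*17 = 112*17 = 1904)
K = -4566 (K = (-4 + 3675) - 8237 = 3671 - 8237 = -4566)
√(K + j) = √(-4566 + 1904) = √(-2662) = 11*I*√22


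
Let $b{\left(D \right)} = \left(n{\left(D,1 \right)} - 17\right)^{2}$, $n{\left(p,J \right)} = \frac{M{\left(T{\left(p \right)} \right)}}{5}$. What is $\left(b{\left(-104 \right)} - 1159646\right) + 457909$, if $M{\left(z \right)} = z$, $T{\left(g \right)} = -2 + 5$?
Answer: $- \frac{17536701}{25} \approx -7.0147 \cdot 10^{5}$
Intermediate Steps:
$T{\left(g \right)} = 3$
$n{\left(p,J \right)} = \frac{3}{5}$
$b{\left(D \right)} = \frac{6724}{25}$ ($b{\left(D \right)} = \left(\frac{3}{5} - 17\right)^{2} = \left(- \frac{82}{5}\right)^{2} = \frac{6724}{25}$)
$\left(b{\left(-104 \right)} - 1159646\right) + 457909 = \left(\frac{6724}{25} - 1159646\right) + 457909 = - \frac{28984426}{25} + 457909 = - \frac{17536701}{25}$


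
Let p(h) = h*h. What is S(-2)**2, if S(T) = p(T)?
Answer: 16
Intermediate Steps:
p(h) = h**2
S(T) = T**2
S(-2)**2 = ((-2)**2)**2 = 4**2 = 16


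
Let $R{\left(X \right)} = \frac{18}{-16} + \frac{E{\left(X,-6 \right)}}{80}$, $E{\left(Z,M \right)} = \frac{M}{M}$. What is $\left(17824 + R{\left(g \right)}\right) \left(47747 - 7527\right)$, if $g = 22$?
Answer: $\frac{2867346141}{4} \approx 7.1684 \cdot 10^{8}$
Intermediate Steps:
$E{\left(Z,M \right)} = 1$
$R{\left(X \right)} = - \frac{89}{80}$ ($R{\left(X \right)} = \frac{18}{-16} + 1 \cdot \frac{1}{80} = 18 \left(- \frac{1}{16}\right) + 1 \cdot \frac{1}{80} = - \frac{9}{8} + \frac{1}{80} = - \frac{89}{80}$)
$\left(17824 + R{\left(g \right)}\right) \left(47747 - 7527\right) = \left(17824 - \frac{89}{80}\right) \left(47747 - 7527\right) = \frac{1425831}{80} \cdot 40220 = \frac{2867346141}{4}$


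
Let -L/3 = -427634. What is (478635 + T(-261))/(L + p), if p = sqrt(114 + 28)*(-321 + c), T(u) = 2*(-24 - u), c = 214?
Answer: 307324947159/822917957923 + 51264663*sqrt(142)/1645835915846 ≈ 0.37383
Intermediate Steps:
L = 1282902 (L = -3*(-427634) = 1282902)
T(u) = -48 - 2*u
p = -107*sqrt(142) (p = sqrt(114 + 28)*(-321 + 214) = sqrt(142)*(-107) = -107*sqrt(142) ≈ -1275.1)
(478635 + T(-261))/(L + p) = (478635 + (-48 - 2*(-261)))/(1282902 - 107*sqrt(142)) = (478635 + (-48 + 522))/(1282902 - 107*sqrt(142)) = (478635 + 474)/(1282902 - 107*sqrt(142)) = 479109/(1282902 - 107*sqrt(142))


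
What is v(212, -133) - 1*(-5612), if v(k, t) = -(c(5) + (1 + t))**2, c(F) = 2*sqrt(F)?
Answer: -11832 + 528*sqrt(5) ≈ -10651.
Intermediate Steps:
v(k, t) = -(1 + t + 2*sqrt(5))**2 (v(k, t) = -(2*sqrt(5) + (1 + t))**2 = -(1 + t + 2*sqrt(5))**2)
v(212, -133) - 1*(-5612) = -(1 - 133 + 2*sqrt(5))**2 - 1*(-5612) = -(-132 + 2*sqrt(5))**2 + 5612 = 5612 - (-132 + 2*sqrt(5))**2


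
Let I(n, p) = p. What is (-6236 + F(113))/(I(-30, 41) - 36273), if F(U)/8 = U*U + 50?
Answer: -24079/9058 ≈ -2.6583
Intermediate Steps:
F(U) = 400 + 8*U² (F(U) = 8*(U*U + 50) = 8*(U² + 50) = 8*(50 + U²) = 400 + 8*U²)
(-6236 + F(113))/(I(-30, 41) - 36273) = (-6236 + (400 + 8*113²))/(41 - 36273) = (-6236 + (400 + 8*12769))/(-36232) = (-6236 + (400 + 102152))*(-1/36232) = (-6236 + 102552)*(-1/36232) = 96316*(-1/36232) = -24079/9058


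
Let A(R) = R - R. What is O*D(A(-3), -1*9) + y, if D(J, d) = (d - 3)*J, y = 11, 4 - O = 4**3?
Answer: 11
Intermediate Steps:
O = -60 (O = 4 - 1*4**3 = 4 - 1*64 = 4 - 64 = -60)
A(R) = 0
D(J, d) = J*(-3 + d) (D(J, d) = (-3 + d)*J = J*(-3 + d))
O*D(A(-3), -1*9) + y = -0*(-3 - 1*9) + 11 = -0*(-3 - 9) + 11 = -0*(-12) + 11 = -60*0 + 11 = 0 + 11 = 11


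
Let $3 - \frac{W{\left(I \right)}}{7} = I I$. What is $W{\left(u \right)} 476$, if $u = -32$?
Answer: $-3401972$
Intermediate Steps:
$W{\left(I \right)} = 21 - 7 I^{2}$ ($W{\left(I \right)} = 21 - 7 I I = 21 - 7 I^{2}$)
$W{\left(u \right)} 476 = \left(21 - 7 \left(-32\right)^{2}\right) 476 = \left(21 - 7168\right) 476 = \left(-7147\right) 476 = -3401972$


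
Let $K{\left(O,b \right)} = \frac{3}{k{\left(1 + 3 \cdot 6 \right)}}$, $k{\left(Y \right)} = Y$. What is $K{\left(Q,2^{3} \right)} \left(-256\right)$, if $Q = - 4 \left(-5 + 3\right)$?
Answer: $- \frac{768}{19} \approx -40.421$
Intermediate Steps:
$Q = 8$ ($Q = \left(-4\right) \left(-2\right) = 8$)
$K{\left(O,b \right)} = \frac{3}{19}$ ($K{\left(O,b \right)} = \frac{3}{1 + 3 \cdot 6} = \frac{3}{1 + 18} = \frac{3}{19}$)
$K{\left(Q,2^{3} \right)} \left(-256\right) = \frac{3}{19} \left(-256\right) = - \frac{768}{19}$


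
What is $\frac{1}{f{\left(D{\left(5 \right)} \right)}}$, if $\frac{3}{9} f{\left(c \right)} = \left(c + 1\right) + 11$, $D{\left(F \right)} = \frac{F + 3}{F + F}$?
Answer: $\frac{5}{192} \approx 0.026042$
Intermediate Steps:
$D{\left(F \right)} = \frac{3 + F}{2 F}$
$f{\left(c \right)} = 36 + 3 c$ ($f{\left(c \right)} = 3 \left(\left(c + 1\right) + 11\right) = 3 \left(\left(1 + c\right) + 11\right) = 3 \left(12 + c\right) = 36 + 3 c$)
$\frac{1}{f{\left(D{\left(5 \right)} \right)}} = \frac{1}{36 + 3 \frac{3 + 5}{2 \cdot 5}} = \frac{1}{36 + 3 \cdot \frac{1}{2} \cdot \frac{1}{5} \cdot 8} = \frac{1}{36 + 3 \cdot \frac{4}{5}} = \frac{1}{36 + \frac{12}{5}} = \frac{1}{\frac{192}{5}} = \frac{5}{192}$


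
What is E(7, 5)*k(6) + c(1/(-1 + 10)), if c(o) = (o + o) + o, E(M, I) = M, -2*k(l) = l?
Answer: -62/3 ≈ -20.667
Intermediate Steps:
k(l) = -l/2
c(o) = 3*o (c(o) = 2*o + o = 3*o)
E(7, 5)*k(6) + c(1/(-1 + 10)) = 7*(-1/2*6) + 3/(-1 + 10) = 7*(-3) + 3/9 = -21 + 3*(1/9) = -21 + 1/3 = -62/3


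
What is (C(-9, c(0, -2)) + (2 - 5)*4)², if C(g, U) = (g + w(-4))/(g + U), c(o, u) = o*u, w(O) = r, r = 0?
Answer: 121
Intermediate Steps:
w(O) = 0
C(g, U) = g/(U + g) (C(g, U) = (g + 0)/(g + U) = g/(U + g))
(C(-9, c(0, -2)) + (2 - 5)*4)² = (-9/(0*(-2) - 9) + (2 - 5)*4)² = (-9/(0 - 9) - 3*4)² = (-9/(-9) - 12)² = (-9*(-⅑) - 12)² = (1 - 12)² = (-11)² = 121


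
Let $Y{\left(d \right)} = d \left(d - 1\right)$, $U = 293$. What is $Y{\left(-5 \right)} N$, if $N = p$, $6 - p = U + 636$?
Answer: $-27690$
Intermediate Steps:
$p = -923$ ($p = 6 - \left(293 + 636\right) = 6 - 929 = -923$)
$N = -923$
$Y{\left(d \right)} = d \left(-1 + d\right)$
$Y{\left(-5 \right)} N = - 5 \left(-1 - 5\right) \left(-923\right) = \left(-5\right) \left(-6\right) \left(-923\right) = 30 \left(-923\right) = -27690$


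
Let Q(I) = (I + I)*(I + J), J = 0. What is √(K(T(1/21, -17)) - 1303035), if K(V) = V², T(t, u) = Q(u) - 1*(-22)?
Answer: I*√943035 ≈ 971.1*I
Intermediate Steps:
Q(I) = 2*I² (Q(I) = (I + I)*(I + 0) = (2*I)*I = 2*I²)
T(t, u) = 22 + 2*u² (T(t, u) = 2*u² - 1*(-22) = 2*u² + 22 = 22 + 2*u²)
√(K(T(1/21, -17)) - 1303035) = √((22 + 2*(-17)²)² - 1303035) = √((22 + 2*289)² - 1303035) = √((22 + 578)² - 1303035) = √(600² - 1303035) = √(360000 - 1303035) = √(-943035) = I*√943035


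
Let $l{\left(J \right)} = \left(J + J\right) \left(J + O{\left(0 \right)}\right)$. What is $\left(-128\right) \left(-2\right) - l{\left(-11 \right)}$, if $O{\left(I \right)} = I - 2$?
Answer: $-30$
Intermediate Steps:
$O{\left(I \right)} = -2 + I$ ($O{\left(I \right)} = I - 2 = -2 + I$)
$l{\left(J \right)} = 2 J \left(-2 + J\right)$ ($l{\left(J \right)} = \left(J + J\right) \left(J + \left(-2 + 0\right)\right) = 2 J \left(J - 2\right) = 2 J \left(-2 + J\right)$)
$\left(-128\right) \left(-2\right) - l{\left(-11 \right)} = \left(-128\right) \left(-2\right) - 2 \left(-11\right) \left(-2 - 11\right) = 256 - 2 \left(-11\right) \left(-13\right) = 256 - 286 = -30$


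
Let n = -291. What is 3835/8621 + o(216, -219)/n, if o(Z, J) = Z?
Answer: -248717/836237 ≈ -0.29742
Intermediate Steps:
3835/8621 + o(216, -219)/n = 3835/8621 + 216/(-291) = 3835*(1/8621) + 216*(-1/291) = 3835/8621 - 72/97 = -248717/836237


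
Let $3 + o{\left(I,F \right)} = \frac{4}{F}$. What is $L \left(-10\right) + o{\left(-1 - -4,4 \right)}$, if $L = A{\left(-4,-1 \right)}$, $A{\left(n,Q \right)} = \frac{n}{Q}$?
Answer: $-42$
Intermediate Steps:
$L = 4$ ($L = - \frac{4}{-1} = \left(-4\right) \left(-1\right) = 4$)
$o{\left(I,F \right)} = -3 + \frac{4}{F}$
$L \left(-10\right) + o{\left(-1 - -4,4 \right)} = 4 \left(-10\right) - \left(3 - \frac{4}{4}\right) = -40 + \left(-3 + 4 \cdot \frac{1}{4}\right) = -40 + \left(-3 + 1\right) = -40 - 2 = -42$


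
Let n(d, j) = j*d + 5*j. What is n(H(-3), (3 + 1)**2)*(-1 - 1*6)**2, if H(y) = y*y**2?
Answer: -17248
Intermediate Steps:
H(y) = y**3
n(d, j) = 5*j + d*j (n(d, j) = d*j + 5*j = 5*j + d*j)
n(H(-3), (3 + 1)**2)*(-1 - 1*6)**2 = ((3 + 1)**2*(5 + (-3)**3))*(-1 - 1*6)**2 = (4**2*(5 - 27))*(-1 - 6)**2 = (16*(-22))*(-7)**2 = -352*49 = -17248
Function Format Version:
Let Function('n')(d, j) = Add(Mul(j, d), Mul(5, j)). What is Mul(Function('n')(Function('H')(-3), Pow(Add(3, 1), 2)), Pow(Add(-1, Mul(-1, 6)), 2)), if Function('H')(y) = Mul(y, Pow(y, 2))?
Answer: -17248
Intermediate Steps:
Function('H')(y) = Pow(y, 3)
Function('n')(d, j) = Add(Mul(5, j), Mul(d, j)) (Function('n')(d, j) = Add(Mul(d, j), Mul(5, j)) = Add(Mul(5, j), Mul(d, j)))
Mul(Function('n')(Function('H')(-3), Pow(Add(3, 1), 2)), Pow(Add(-1, Mul(-1, 6)), 2)) = Mul(Mul(Pow(Add(3, 1), 2), Add(5, Pow(-3, 3))), Pow(Add(-1, Mul(-1, 6)), 2)) = Mul(Mul(Pow(4, 2), Add(5, -27)), Pow(Add(-1, -6), 2)) = Mul(Mul(16, -22), Pow(-7, 2)) = Mul(-352, 49) = -17248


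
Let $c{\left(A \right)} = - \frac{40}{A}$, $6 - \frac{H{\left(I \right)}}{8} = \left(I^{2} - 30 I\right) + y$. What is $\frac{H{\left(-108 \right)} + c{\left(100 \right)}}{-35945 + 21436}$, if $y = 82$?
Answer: $\frac{599202}{72545} \approx 8.2597$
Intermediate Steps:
$H{\left(I \right)} = -608 - 8 I^{2} + 240 I$ ($H{\left(I \right)} = 48 - 8 \left(\left(I^{2} - 30 I\right) + 82\right) = 48 - 8 \left(82 + I^{2} - 30 I\right) = 48 - \left(656 - 240 I + 8 I^{2}\right) = -608 - 8 I^{2} + 240 I$)
$\frac{H{\left(-108 \right)} + c{\left(100 \right)}}{-35945 + 21436} = \frac{\left(-608 - 8 \left(-108\right)^{2} + 240 \left(-108\right)\right) - \frac{40}{100}}{-35945 + 21436} = \frac{\left(-608 - 93312 - 25920\right) - \frac{2}{5}}{-14509} = \left(\left(-608 - 93312 - 25920\right) - \frac{2}{5}\right) \left(- \frac{1}{14509}\right) = \left(-119840 - \frac{2}{5}\right) \left(- \frac{1}{14509}\right) = \left(- \frac{599202}{5}\right) \left(- \frac{1}{14509}\right) = \frac{599202}{72545}$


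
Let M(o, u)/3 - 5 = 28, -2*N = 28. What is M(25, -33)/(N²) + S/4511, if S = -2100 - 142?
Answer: 7157/884156 ≈ 0.0080947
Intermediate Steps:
N = -14 (N = -½*28 = -14)
M(o, u) = 99 (M(o, u) = 15 + 3*28 = 15 + 84 = 99)
S = -2242
M(25, -33)/(N²) + S/4511 = 99/((-14)²) - 2242/4511 = 99/196 - 2242*1/4511 = 99*(1/196) - 2242/4511 = 99/196 - 2242/4511 = 7157/884156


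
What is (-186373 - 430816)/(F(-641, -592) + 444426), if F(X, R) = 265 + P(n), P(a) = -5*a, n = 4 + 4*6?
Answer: -617189/444551 ≈ -1.3883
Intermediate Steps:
n = 28 (n = 4 + 24 = 28)
F(X, R) = 125 (F(X, R) = 265 - 5*28 = 265 - 140 = 125)
(-186373 - 430816)/(F(-641, -592) + 444426) = (-186373 - 430816)/(125 + 444426) = -617189/444551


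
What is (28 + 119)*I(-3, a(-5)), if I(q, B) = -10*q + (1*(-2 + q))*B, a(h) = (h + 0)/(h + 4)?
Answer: 735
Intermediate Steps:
a(h) = h/(4 + h)
I(q, B) = -10*q + B*(-2 + q) (I(q, B) = -10*q + (-2 + q)*B = -10*q + B*(-2 + q))
(28 + 119)*I(-3, a(-5)) = (28 + 119)*(-10*(-3) - (-10)/(4 - 5) - 5/(4 - 5)*(-3)) = 147*(30 - (-10)/(-1) - 5/(-1)*(-3)) = 147*(30 - (-10)*(-1) - 5*(-1)*(-3)) = 147*(30 - 2*5 + 5*(-3)) = 147*(30 - 10 - 15) = 147*5 = 735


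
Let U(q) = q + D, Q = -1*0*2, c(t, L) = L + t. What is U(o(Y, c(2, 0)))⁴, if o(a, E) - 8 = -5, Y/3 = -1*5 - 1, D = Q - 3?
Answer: 0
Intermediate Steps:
Q = 0 (Q = 0*2 = 0)
D = -3 (D = 0 - 3 = -3)
Y = -18 (Y = 3*(-1*5 - 1) = 3*(-5 - 1) = 3*(-6) = -18)
o(a, E) = 3 (o(a, E) = 8 - 5 = 3)
U(q) = -3 + q (U(q) = q - 3 = -3 + q)
U(o(Y, c(2, 0)))⁴ = (-3 + 3)⁴ = 0⁴ = 0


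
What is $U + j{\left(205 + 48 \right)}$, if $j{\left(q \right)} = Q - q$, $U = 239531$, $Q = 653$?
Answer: $239931$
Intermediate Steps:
$j{\left(q \right)} = 653 - q$
$U + j{\left(205 + 48 \right)} = 239531 + \left(653 - \left(205 + 48\right)\right) = 239531 + \left(653 - 253\right) = 239531 + 400 = 239931$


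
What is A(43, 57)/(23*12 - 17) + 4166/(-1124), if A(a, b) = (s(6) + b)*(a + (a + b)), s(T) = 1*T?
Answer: 646223/20794 ≈ 31.077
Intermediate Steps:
s(T) = T
A(a, b) = (6 + b)*(b + 2*a) (A(a, b) = (6 + b)*(a + (a + b)) = (6 + b)*(b + 2*a))
A(43, 57)/(23*12 - 17) + 4166/(-1124) = (57**2 + 6*57 + 12*43 + 2*43*57)/(23*12 - 17) + 4166/(-1124) = (3249 + 342 + 516 + 4902)/(276 - 17) + 4166*(-1/1124) = 9009/259 - 2083/562 = 9009*(1/259) - 2083/562 = 1287/37 - 2083/562 = 646223/20794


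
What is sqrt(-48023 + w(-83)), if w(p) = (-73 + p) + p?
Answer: I*sqrt(48262) ≈ 219.69*I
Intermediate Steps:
w(p) = -73 + 2*p
sqrt(-48023 + w(-83)) = sqrt(-48023 + (-73 + 2*(-83))) = sqrt(-48023 + (-73 - 166)) = sqrt(-48023 - 239) = sqrt(-48262) = I*sqrt(48262)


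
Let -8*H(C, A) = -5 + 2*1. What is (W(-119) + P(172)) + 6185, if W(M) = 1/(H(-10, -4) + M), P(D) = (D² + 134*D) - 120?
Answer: 55703445/949 ≈ 58697.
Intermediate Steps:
H(C, A) = 3/8 (H(C, A) = -(-5 + 2*1)/8 = -(-5 + 2)/8 = -⅛*(-3) = 3/8)
P(D) = -120 + D² + 134*D
W(M) = 1/(3/8 + M)
(W(-119) + P(172)) + 6185 = (8/(3 + 8*(-119)) + (-120 + 172² + 134*172)) + 6185 = (8/(3 - 952) + (-120 + 29584 + 23048)) + 6185 = (8/(-949) + 52512) + 6185 = (8*(-1/949) + 52512) + 6185 = (-8/949 + 52512) + 6185 = 49833880/949 + 6185 = 55703445/949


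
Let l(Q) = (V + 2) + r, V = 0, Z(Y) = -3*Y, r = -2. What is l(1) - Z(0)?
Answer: 0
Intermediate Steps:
l(Q) = 0 (l(Q) = (0 + 2) - 2 = 2 - 2 = 0)
l(1) - Z(0) = 0 - (-3)*0 = 0 - 1*0 = 0 + 0 = 0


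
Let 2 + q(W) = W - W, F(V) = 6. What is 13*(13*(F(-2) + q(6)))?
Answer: 676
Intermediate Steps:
q(W) = -2 (q(W) = -2 + (W - W) = -2 + 0 = -2)
13*(13*(F(-2) + q(6))) = 13*(13*(6 - 2)) = 13*(13*4) = 13*52 = 676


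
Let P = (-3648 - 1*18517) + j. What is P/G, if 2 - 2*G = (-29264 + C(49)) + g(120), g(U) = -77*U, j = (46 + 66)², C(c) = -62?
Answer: -3207/6428 ≈ -0.49891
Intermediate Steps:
j = 12544 (j = 112² = 12544)
P = -9621 (P = (-3648 - 1*18517) + 12544 = (-3648 - 18517) + 12544 = -22165 + 12544 = -9621)
G = 19284 (G = 1 - ((-29264 - 62) - 77*120)/2 = 1 - (-29326 - 9240)/2 = 1 - ½*(-38566) = 1 + 19283 = 19284)
P/G = -9621/19284 = -9621*1/19284 = -3207/6428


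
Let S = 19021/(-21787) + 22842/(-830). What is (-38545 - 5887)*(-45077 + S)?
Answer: 18120487137090864/9041605 ≈ 2.0041e+9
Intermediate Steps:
S = -256723042/9041605 (S = 19021*(-1/21787) + 22842*(-1/830) = -19021/21787 - 11421/415 = -256723042/9041605 ≈ -28.394)
(-38545 - 5887)*(-45077 + S) = (-38545 - 5887)*(-45077 - 256723042/9041605) = -44432*(-407825151627/9041605) = 18120487137090864/9041605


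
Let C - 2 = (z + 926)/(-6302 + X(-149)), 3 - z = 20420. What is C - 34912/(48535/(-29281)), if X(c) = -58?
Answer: 433541731387/20578840 ≈ 21067.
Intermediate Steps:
z = -20417 (z = 3 - 1*20420 = 3 - 20420 = -20417)
C = 10737/2120 (C = 2 + (-20417 + 926)/(-6302 - 58) = 2 - 19491/(-6360) = 2 - 19491*(-1/6360) = 2 + 6497/2120 = 10737/2120 ≈ 5.0646)
C - 34912/(48535/(-29281)) = 10737/2120 - 34912/(48535/(-29281)) = 10737/2120 - 34912/(48535*(-1/29281)) = 10737/2120 - 34912/(-48535/29281) = 10737/2120 - 34912*(-29281)/48535 = 10737/2120 - 1*(-1022258272/48535) = 10737/2120 + 1022258272/48535 = 433541731387/20578840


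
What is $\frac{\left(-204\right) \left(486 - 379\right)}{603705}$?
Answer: $- \frac{7276}{201235} \approx -0.036157$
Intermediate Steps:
$\frac{\left(-204\right) \left(486 - 379\right)}{603705} = \left(-204\right) 107 \cdot \frac{1}{603705} = \left(-21828\right) \frac{1}{603705} = - \frac{7276}{201235}$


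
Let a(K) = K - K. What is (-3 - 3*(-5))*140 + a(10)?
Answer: 1680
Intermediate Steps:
a(K) = 0
(-3 - 3*(-5))*140 + a(10) = (-3 - 3*(-5))*140 + 0 = (-3 + 15)*140 + 0 = 12*140 + 0 = 1680 + 0 = 1680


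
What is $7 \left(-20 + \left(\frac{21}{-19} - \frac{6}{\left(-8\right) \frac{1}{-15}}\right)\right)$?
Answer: $- \frac{17213}{76} \approx -226.49$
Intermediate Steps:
$7 \left(-20 + \left(\frac{21}{-19} - \frac{6}{\left(-8\right) \frac{1}{-15}}\right)\right) = 7 \left(-20 + \left(21 \left(- \frac{1}{19}\right) - \frac{6}{\left(-8\right) \left(- \frac{1}{15}\right)}\right)\right) = 7 \left(-20 - \left(\frac{21}{19} + \frac{6}{\frac{8}{15}}\right)\right) = 7 \left(-20 - \frac{939}{76}\right) = 7 \left(- \frac{2459}{76}\right) = - \frac{17213}{76}$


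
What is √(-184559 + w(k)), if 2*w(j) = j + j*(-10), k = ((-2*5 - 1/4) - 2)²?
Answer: I*√11854994/8 ≈ 430.39*I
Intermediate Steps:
k = 2401/16 (k = ((-10 - 1*¼) - 2)² = ((-10 - ¼) - 2)² = (-41/4 - 2)² = (-49/4)² = 2401/16 ≈ 150.06)
w(j) = -9*j/2 (w(j) = (j + j*(-10))/2 = (j - 10*j)/2 = (-9*j)/2 = -9*j/2)
√(-184559 + w(k)) = √(-184559 - 9/2*2401/16) = √(-184559 - 21609/32) = √(-5927497/32) = I*√11854994/8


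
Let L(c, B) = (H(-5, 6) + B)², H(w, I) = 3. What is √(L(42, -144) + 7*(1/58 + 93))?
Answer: √69070054/58 ≈ 143.29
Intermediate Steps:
L(c, B) = (3 + B)²
√(L(42, -144) + 7*(1/58 + 93)) = √((3 - 144)² + 7*(1/58 + 93)) = √((-141)² + 7*(1/58 + 93)) = √(19881 + 7*(5395/58)) = √(19881 + 37765/58) = √(1190863/58) = √69070054/58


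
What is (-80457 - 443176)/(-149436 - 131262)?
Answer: 47603/25518 ≈ 1.8655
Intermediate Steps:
(-80457 - 443176)/(-149436 - 131262) = -523633/(-280698) = -523633*(-1/280698) = 47603/25518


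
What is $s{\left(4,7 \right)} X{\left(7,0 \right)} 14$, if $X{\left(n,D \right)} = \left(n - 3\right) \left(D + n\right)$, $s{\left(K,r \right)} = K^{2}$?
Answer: $6272$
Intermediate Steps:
$X{\left(n,D \right)} = \left(-3 + n\right) \left(D + n\right)$
$s{\left(4,7 \right)} X{\left(7,0 \right)} 14 = 4^{2} \left(7^{2} - 0 - 21 + 0 \cdot 7\right) 14 = 16 \left(49 + 0 - 21 + 0\right) 14 = 16 \cdot 28 \cdot 14 = 448 \cdot 14 = 6272$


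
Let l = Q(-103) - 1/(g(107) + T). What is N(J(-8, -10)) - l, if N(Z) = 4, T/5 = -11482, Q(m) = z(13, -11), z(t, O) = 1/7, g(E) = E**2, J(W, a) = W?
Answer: 1240940/321727 ≈ 3.8571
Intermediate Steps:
z(t, O) = 1/7
Q(m) = 1/7
T = -57410 (T = 5*(-11482) = -57410)
l = 45968/321727 (l = 1/7 - 1/(107**2 - 57410) = 1/7 - 1/(11449 - 57410) = 1/7 - 1/(-45961) = 1/7 - 1*(-1/45961) = 1/7 + 1/45961 = 45968/321727 ≈ 0.14288)
N(J(-8, -10)) - l = 4 - 1*45968/321727 = 4 - 45968/321727 = 1240940/321727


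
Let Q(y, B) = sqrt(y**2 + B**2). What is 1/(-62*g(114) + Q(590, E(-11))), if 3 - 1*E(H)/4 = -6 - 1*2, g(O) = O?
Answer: -1767/12401647 - sqrt(87509)/24803294 ≈ -0.00015441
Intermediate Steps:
E(H) = 44 (E(H) = 12 - 4*(-6 - 1*2) = 12 - 4*(-6 - 2) = 12 - 4*(-8) = 12 + 32 = 44)
Q(y, B) = sqrt(B**2 + y**2)
1/(-62*g(114) + Q(590, E(-11))) = 1/(-62*114 + sqrt(44**2 + 590**2)) = 1/(-7068 + sqrt(1936 + 348100)) = 1/(-7068 + sqrt(350036)) = 1/(-7068 + 2*sqrt(87509))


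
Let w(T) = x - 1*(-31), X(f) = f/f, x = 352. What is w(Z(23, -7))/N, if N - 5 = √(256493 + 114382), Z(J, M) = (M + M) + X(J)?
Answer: -383/74170 + 383*√14835/74170 ≈ 0.62378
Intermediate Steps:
X(f) = 1
Z(J, M) = 1 + 2*M (Z(J, M) = (M + M) + 1 = 2*M + 1 = 1 + 2*M)
w(T) = 383 (w(T) = 352 - 1*(-31) = 352 + 31 = 383)
N = 5 + 5*√14835 (N = 5 + √(256493 + 114382) = 5 + √370875 = 5 + 5*√14835 ≈ 614.00)
w(Z(23, -7))/N = 383/(5 + 5*√14835)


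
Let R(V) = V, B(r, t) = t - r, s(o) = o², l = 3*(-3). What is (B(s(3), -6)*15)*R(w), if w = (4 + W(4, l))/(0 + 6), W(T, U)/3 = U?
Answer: 1725/2 ≈ 862.50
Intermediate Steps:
l = -9
W(T, U) = 3*U
w = -23/6 (w = (4 + 3*(-9))/(0 + 6) = (4 - 27)/6 = -23*⅙ = -23/6 ≈ -3.8333)
(B(s(3), -6)*15)*R(w) = ((-6 - 1*3²)*15)*(-23/6) = ((-6 - 1*9)*15)*(-23/6) = ((-6 - 9)*15)*(-23/6) = -15*15*(-23/6) = -225*(-23/6) = 1725/2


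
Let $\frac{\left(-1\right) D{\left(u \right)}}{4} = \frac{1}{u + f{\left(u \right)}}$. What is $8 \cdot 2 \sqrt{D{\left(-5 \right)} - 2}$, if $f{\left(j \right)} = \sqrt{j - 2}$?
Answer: $16 \sqrt{2} \sqrt{\frac{3 - i \sqrt{7}}{-5 + i \sqrt{7}}} \approx 2.2404 + 18.895 i$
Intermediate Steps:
$f{\left(j \right)} = \sqrt{-2 + j}$
$D{\left(u \right)} = - \frac{4}{u + \sqrt{-2 + u}}$
$8 \cdot 2 \sqrt{D{\left(-5 \right)} - 2} = 8 \cdot 2 \sqrt{- \frac{4}{-5 + \sqrt{-2 - 5}} - 2} = 16 \sqrt{- \frac{4}{-5 + \sqrt{-7}} - 2} = 16 \sqrt{- \frac{4}{-5 + i \sqrt{7}} - 2} = 16 \sqrt{-2 - \frac{4}{-5 + i \sqrt{7}}}$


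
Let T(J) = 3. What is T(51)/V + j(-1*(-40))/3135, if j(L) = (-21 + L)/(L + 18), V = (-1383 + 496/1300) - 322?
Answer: -2925583/1767263190 ≈ -0.0016554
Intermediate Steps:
V = -554001/325 (V = (-1383 + 496*(1/1300)) - 322 = (-1383 + 124/325) - 322 = -449351/325 - 322 = -554001/325 ≈ -1704.6)
j(L) = (-21 + L)/(18 + L)
T(51)/V + j(-1*(-40))/3135 = 3/(-554001/325) + ((-21 - 1*(-40))/(18 - 1*(-40)))/3135 = 3*(-325/554001) + ((-21 + 40)/(18 + 40))*(1/3135) = -325/184667 + (19/58)*(1/3135) = -325/184667 + 1/9570 = -2925583/1767263190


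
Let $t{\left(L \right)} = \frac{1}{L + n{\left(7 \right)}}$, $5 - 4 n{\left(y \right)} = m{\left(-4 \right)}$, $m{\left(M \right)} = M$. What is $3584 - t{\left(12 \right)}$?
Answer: $\frac{204284}{57} \approx 3583.9$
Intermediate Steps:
$n{\left(y \right)} = \frac{9}{4}$ ($n{\left(y \right)} = \frac{5}{4} - -1 = \frac{5}{4} + 1 = \frac{9}{4}$)
$t{\left(L \right)} = \frac{1}{\frac{9}{4} + L}$ ($t{\left(L \right)} = \frac{1}{L + \frac{9}{4}} = \frac{1}{\frac{9}{4} + L}$)
$3584 - t{\left(12 \right)} = 3584 - \frac{4}{9 + 4 \cdot 12} = 3584 - \frac{4}{9 + 48} = 3584 - \frac{4}{57} = \frac{204284}{57}$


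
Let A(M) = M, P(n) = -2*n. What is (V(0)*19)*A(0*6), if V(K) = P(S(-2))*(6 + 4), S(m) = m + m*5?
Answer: 0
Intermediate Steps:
S(m) = 6*m (S(m) = m + 5*m = 6*m)
V(K) = 240 (V(K) = (-12*(-2))*(6 + 4) = -2*(-12)*10 = 24*10 = 240)
(V(0)*19)*A(0*6) = (240*19)*(0*6) = 4560*0 = 0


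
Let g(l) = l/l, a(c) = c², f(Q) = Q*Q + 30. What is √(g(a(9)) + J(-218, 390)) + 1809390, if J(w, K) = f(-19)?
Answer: 1809390 + 14*√2 ≈ 1.8094e+6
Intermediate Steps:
f(Q) = 30 + Q² (f(Q) = Q² + 30 = 30 + Q²)
J(w, K) = 391 (J(w, K) = 30 + (-19)² = 30 + 361 = 391)
g(l) = 1
√(g(a(9)) + J(-218, 390)) + 1809390 = √(1 + 391) + 1809390 = √392 + 1809390 = 14*√2 + 1809390 = 1809390 + 14*√2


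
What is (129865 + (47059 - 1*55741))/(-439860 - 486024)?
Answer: -121183/925884 ≈ -0.13088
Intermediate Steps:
(129865 + (47059 - 1*55741))/(-439860 - 486024) = (129865 + (47059 - 55741))/(-925884) = (129865 - 8682)*(-1/925884) = 121183*(-1/925884) = -121183/925884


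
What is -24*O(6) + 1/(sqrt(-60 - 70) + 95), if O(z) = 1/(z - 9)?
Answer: 14667/1831 - I*sqrt(130)/9155 ≈ 8.0104 - 0.0012454*I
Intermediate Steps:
O(z) = 1/(-9 + z)
-24*O(6) + 1/(sqrt(-60 - 70) + 95) = -24/(-9 + 6) + 1/(sqrt(-60 - 70) + 95) = -24/(-3) + 1/(sqrt(-130) + 95) = -24*(-1/3) + 1/(I*sqrt(130) + 95) = 8 + 1/(95 + I*sqrt(130))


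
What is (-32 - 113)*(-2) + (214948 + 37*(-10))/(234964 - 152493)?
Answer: 24131168/82471 ≈ 292.60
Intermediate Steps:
(-32 - 113)*(-2) + (214948 + 37*(-10))/(234964 - 152493) = -145*(-2) + (214948 - 370)/82471 = 290 + 214578*(1/82471) = 290 + 214578/82471 = 24131168/82471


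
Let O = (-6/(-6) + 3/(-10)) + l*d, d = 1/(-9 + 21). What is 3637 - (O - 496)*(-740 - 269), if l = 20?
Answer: -14833171/30 ≈ -4.9444e+5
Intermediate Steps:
d = 1/12 ≈ 0.083333
O = 71/30 (O = (-6/(-6) + 3/(-10)) + 20*(1/12) = (-6*(-⅙) + 3*(-⅒)) + 5/3 = (1 - 3/10) + 5/3 = 7/10 + 5/3 = 71/30 ≈ 2.3667)
3637 - (O - 496)*(-740 - 269) = 3637 - (71/30 - 496)*(-740 - 269) = 3637 - (-14809)*(-1009)/30 = 3637 - 1*14942281/30 = 3637 - 14942281/30 = -14833171/30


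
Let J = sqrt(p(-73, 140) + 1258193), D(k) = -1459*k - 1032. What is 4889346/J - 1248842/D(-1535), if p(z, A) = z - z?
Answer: -1248842/2238533 + 4889346*sqrt(1258193)/1258193 ≈ 4358.3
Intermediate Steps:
p(z, A) = 0
D(k) = -1032 - 1459*k
J = sqrt(1258193) (J = sqrt(0 + 1258193) = sqrt(1258193) ≈ 1121.7)
4889346/J - 1248842/D(-1535) = 4889346/(sqrt(1258193)) - 1248842/(-1032 - 1459*(-1535)) = 4889346*(sqrt(1258193)/1258193) - 1248842/(-1032 + 2239565) = 4889346*sqrt(1258193)/1258193 - 1248842/2238533 = -1248842/2238533 + 4889346*sqrt(1258193)/1258193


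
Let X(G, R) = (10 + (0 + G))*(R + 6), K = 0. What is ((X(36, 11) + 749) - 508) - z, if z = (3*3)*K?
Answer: 1023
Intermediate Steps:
X(G, R) = (6 + R)*(10 + G) (X(G, R) = (10 + G)*(6 + R) = (6 + R)*(10 + G))
z = 0 (z = (3*3)*0 = 9*0 = 0)
((X(36, 11) + 749) - 508) - z = (((60 + 6*36 + 10*11 + 36*11) + 749) - 508) - 1*0 = (((60 + 216 + 110 + 396) + 749) - 508) + 0 = ((782 + 749) - 508) + 0 = (1531 - 508) + 0 = 1023 + 0 = 1023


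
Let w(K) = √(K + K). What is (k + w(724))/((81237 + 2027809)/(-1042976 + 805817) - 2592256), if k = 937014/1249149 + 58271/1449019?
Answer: -158165732075859/518776168058846363050 - 237159*√362/307389474875 ≈ -1.4984e-5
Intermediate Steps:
w(K) = √2*√K (w(K) = √(2*K) = √2*√K)
k = 43349704565/54849716207 (k = 937014*(1/1249149) + 58271*(1/1449019) = 312338/416383 + 58271/1449019 = 43349704565/54849716207 ≈ 0.79034)
(k + w(724))/((81237 + 2027809)/(-1042976 + 805817) - 2592256) = (43349704565/54849716207 + √2*√724)/((81237 + 2027809)/(-1042976 + 805817) - 2592256) = (43349704565/54849716207 + √2*(2*√181))/(2109046/(-237159) - 2592256) = (43349704565/54849716207 + 2*√362)/(2109046*(-1/237159) - 2592256) = (43349704565/54849716207 + 2*√362)/(-2109046/237159 - 2592256) = (43349704565/54849716207 + 2*√362)/(-614778949750/237159) = (43349704565/54849716207 + 2*√362)*(-237159/614778949750) = -158165732075859/518776168058846363050 - 237159*√362/307389474875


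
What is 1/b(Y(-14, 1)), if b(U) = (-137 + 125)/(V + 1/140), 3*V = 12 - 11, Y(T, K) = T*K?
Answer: -143/5040 ≈ -0.028373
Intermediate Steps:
Y(T, K) = K*T
V = ⅓ (V = (12 - 11)/3 = (⅓)*1 = ⅓ ≈ 0.33333)
b(U) = -5040/143 (b(U) = (-137 + 125)/(⅓ + 1/140) = -12/(⅓ + 1/140) = -12/143/420 = -12*420/143 = -5040/143)
1/b(Y(-14, 1)) = 1/(-5040/143) = -143/5040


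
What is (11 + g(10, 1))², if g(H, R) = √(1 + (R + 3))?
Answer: (11 + √5)² ≈ 175.19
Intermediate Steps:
g(H, R) = √(4 + R) (g(H, R) = √(1 + (3 + R)) = √(4 + R))
(11 + g(10, 1))² = (11 + √(4 + 1))² = (11 + √5)²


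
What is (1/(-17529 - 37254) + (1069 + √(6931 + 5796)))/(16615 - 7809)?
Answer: 29281513/241209549 + √12727/8806 ≈ 0.13421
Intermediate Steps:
(1/(-17529 - 37254) + (1069 + √(6931 + 5796)))/(16615 - 7809) = (1/(-54783) + (1069 + √12727))/8806 = (-1/54783 + (1069 + √12727))*(1/8806) = (58563026/54783 + √12727)*(1/8806) = 29281513/241209549 + √12727/8806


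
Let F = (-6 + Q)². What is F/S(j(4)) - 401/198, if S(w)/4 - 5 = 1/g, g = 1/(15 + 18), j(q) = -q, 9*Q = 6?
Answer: -2305/1254 ≈ -1.8381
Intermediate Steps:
Q = ⅔ (Q = (⅑)*6 = ⅔ ≈ 0.66667)
g = 1/33 ≈ 0.030303
F = 256/9 (F = (-6 + ⅔)² = (-16/3)² = 256/9 ≈ 28.444)
S(w) = 152 (S(w) = 20 + 4/(1/33) = 20 + 4*33 = 20 + 132 = 152)
F/S(j(4)) - 401/198 = (256/9)/152 - 401/198 = (256/9)*(1/152) - 401*1/198 = 32/171 - 401/198 = -2305/1254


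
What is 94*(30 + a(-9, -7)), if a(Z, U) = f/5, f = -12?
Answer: 12972/5 ≈ 2594.4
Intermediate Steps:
a(Z, U) = -12/5
94*(30 + a(-9, -7)) = 94*(30 - 12/5) = 94*(138/5) = 12972/5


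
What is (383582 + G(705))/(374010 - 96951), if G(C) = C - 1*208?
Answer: 384079/277059 ≈ 1.3863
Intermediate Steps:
G(C) = -208 + C (G(C) = C - 208 = -208 + C)
(383582 + G(705))/(374010 - 96951) = (383582 + (-208 + 705))/(374010 - 96951) = (383582 + 497)/277059 = 384079*(1/277059) = 384079/277059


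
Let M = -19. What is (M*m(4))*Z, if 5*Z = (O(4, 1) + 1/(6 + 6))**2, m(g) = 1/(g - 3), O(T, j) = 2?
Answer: -2375/144 ≈ -16.493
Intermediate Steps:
m(g) = 1/(-3 + g)
Z = 125/144 (Z = (2 + 1/(6 + 6))**2/5 = (2 + 1/12)**2/5 = (25/12)**2/5 = (1/5)*(625/144) = 125/144 ≈ 0.86806)
(M*m(4))*Z = -19/(-3 + 4)*(125/144) = -19/1*(125/144) = -19*1*(125/144) = -19*125/144 = -2375/144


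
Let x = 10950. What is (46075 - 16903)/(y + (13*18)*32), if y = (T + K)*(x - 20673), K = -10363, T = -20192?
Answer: 884/9002841 ≈ 9.8191e-5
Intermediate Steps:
y = 297086265 (y = (-20192 - 10363)*(10950 - 20673) = -30555*(-9723) = 297086265)
(46075 - 16903)/(y + (13*18)*32) = (46075 - 16903)/(297086265 + (13*18)*32) = 29172/(297086265 + 234*32) = 29172/(297086265 + 7488) = 29172/297093753 = 29172*(1/297093753) = 884/9002841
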